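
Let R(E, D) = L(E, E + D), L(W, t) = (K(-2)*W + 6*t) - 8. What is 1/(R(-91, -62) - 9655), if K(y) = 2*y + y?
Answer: -1/10035 ≈ -9.9651e-5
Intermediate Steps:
K(y) = 3*y
L(W, t) = -8 - 6*W + 6*t (L(W, t) = ((3*(-2))*W + 6*t) - 8 = (-6*W + 6*t) - 8 = -8 - 6*W + 6*t)
R(E, D) = -8 + 6*D (R(E, D) = -8 - 6*E + 6*(E + D) = -8 - 6*E + 6*(D + E) = -8 - 6*E + (6*D + 6*E) = -8 + 6*D)
1/(R(-91, -62) - 9655) = 1/((-8 + 6*(-62)) - 9655) = 1/((-8 - 372) - 9655) = 1/(-380 - 9655) = 1/(-10035) = -1/10035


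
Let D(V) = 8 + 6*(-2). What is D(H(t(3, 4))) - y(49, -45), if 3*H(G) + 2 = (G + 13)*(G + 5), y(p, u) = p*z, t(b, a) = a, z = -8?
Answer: 388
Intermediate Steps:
y(p, u) = -8*p (y(p, u) = p*(-8) = -8*p)
H(G) = -⅔ + (5 + G)*(13 + G)/3 (H(G) = -⅔ + ((G + 13)*(G + 5))/3 = -⅔ + ((13 + G)*(5 + G))/3 = -⅔ + ((5 + G)*(13 + G))/3 = -⅔ + (5 + G)*(13 + G)/3)
D(V) = -4 (D(V) = 8 - 12 = -4)
D(H(t(3, 4))) - y(49, -45) = -4 - (-8)*49 = -4 - 1*(-392) = -4 + 392 = 388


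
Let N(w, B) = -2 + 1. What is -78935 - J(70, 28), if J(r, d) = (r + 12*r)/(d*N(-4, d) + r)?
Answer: -236870/3 ≈ -78957.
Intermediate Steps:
N(w, B) = -1
J(r, d) = 13*r/(r - d) (J(r, d) = (r + 12*r)/(d*(-1) + r) = (13*r)/(-d + r) = (13*r)/(r - d) = 13*r/(r - d))
-78935 - J(70, 28) = -78935 - 13*70/(70 - 1*28) = -78935 - 13*70/(70 - 28) = -78935 - 13*70/42 = -78935 - 1*65/3 = -78935 - 65/3 = -236870/3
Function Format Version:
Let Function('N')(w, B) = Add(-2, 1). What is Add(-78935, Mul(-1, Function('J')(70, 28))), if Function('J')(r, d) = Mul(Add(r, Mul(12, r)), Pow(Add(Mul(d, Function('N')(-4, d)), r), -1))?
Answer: Rational(-236870, 3) ≈ -78957.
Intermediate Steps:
Function('N')(w, B) = -1
Function('J')(r, d) = Mul(13, r, Pow(Add(r, Mul(-1, d)), -1)) (Function('J')(r, d) = Mul(Add(r, Mul(12, r)), Pow(Add(Mul(d, -1), r), -1)) = Mul(Mul(13, r), Pow(Add(Mul(-1, d), r), -1)) = Mul(Mul(13, r), Pow(Add(r, Mul(-1, d)), -1)) = Mul(13, r, Pow(Add(r, Mul(-1, d)), -1)))
Add(-78935, Mul(-1, Function('J')(70, 28))) = Add(-78935, Mul(-1, Mul(13, 70, Pow(Add(70, Mul(-1, 28)), -1)))) = Add(-78935, Mul(-1, Mul(13, 70, Pow(Add(70, -28), -1)))) = Add(-78935, Mul(-1, Mul(13, 70, Pow(42, -1)))) = Add(-78935, Mul(-1, Mul(13, 70, Rational(1, 42)))) = Add(-78935, Mul(-1, Rational(65, 3))) = Add(-78935, Rational(-65, 3)) = Rational(-236870, 3)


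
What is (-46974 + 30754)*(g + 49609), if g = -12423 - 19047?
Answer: -294214580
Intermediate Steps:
g = -31470
(-46974 + 30754)*(g + 49609) = (-46974 + 30754)*(-31470 + 49609) = -16220*18139 = -294214580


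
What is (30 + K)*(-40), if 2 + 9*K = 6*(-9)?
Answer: -8560/9 ≈ -951.11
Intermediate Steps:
K = -56/9 (K = -2/9 + (6*(-9))/9 = -2/9 + (⅑)*(-54) = -2/9 - 6 = -56/9 ≈ -6.2222)
(30 + K)*(-40) = (30 - 56/9)*(-40) = (214/9)*(-40) = -8560/9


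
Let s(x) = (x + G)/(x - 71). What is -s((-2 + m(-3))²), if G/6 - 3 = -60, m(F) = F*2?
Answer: -278/7 ≈ -39.714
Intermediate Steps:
m(F) = 2*F
G = -342 (G = 18 + 6*(-60) = 18 - 360 = -342)
s(x) = (-342 + x)/(-71 + x) (s(x) = (x - 342)/(x - 71) = (-342 + x)/(-71 + x))
-s((-2 + m(-3))²) = -(-342 + (-2 + 2*(-3))²)/(-71 + (-2 + 2*(-3))²) = -(-342 + (-2 - 6)²)/(-71 + (-2 - 6)²) = -(-342 + (-8)²)/(-71 + (-8)²) = -(-342 + 64)/(-71 + 64) = -(-278)/(-7) = -(-1)*(-278)/7 = -1*278/7 = -278/7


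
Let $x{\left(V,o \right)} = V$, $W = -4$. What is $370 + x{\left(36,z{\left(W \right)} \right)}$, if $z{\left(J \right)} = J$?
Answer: $406$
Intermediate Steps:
$370 + x{\left(36,z{\left(W \right)} \right)} = 370 + 36 = 406$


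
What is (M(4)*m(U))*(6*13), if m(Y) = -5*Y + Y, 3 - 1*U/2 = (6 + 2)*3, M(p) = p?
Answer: 52416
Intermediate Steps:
U = -42 (U = 6 - 2*(6 + 2)*3 = 6 - 16*3 = 6 - 2*24 = 6 - 48 = -42)
m(Y) = -4*Y
(M(4)*m(U))*(6*13) = (4*(-4*(-42)))*(6*13) = (4*168)*78 = 672*78 = 52416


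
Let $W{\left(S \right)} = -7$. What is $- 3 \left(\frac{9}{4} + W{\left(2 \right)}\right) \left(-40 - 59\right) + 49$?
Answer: $- \frac{5447}{4} \approx -1361.8$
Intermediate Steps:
$- 3 \left(\frac{9}{4} + W{\left(2 \right)}\right) \left(-40 - 59\right) + 49 = - 3 \left(\frac{9}{4} - 7\right) \left(-40 - 59\right) + 49 = - 3 \left(9 \cdot \frac{1}{4} - 7\right) \left(-99\right) + 49 = - 3 \left(\frac{9}{4} - 7\right) \left(-99\right) + 49 = - 3 \left(\left(- \frac{19}{4}\right) \left(-99\right)\right) + 49 = \left(-3\right) \frac{1881}{4} + 49 = - \frac{5643}{4} + 49 = - \frac{5447}{4}$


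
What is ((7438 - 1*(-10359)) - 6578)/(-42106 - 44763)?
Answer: -11219/86869 ≈ -0.12915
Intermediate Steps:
((7438 - 1*(-10359)) - 6578)/(-42106 - 44763) = ((7438 + 10359) - 6578)/(-86869) = (17797 - 6578)*(-1/86869) = 11219*(-1/86869) = -11219/86869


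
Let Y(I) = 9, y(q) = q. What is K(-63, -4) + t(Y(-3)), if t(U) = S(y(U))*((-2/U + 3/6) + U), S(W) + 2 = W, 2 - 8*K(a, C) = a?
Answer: 5261/72 ≈ 73.069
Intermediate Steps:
K(a, C) = ¼ - a/8
S(W) = -2 + W
t(U) = (-2 + U)*(½ + U - 2/U) (t(U) = (-2 + U)*((-2/U + 3/6) + U) = (-2 + U)*((-2/U + 3*(⅙)) + U) = (-2 + U)*((-2/U + ½) + U) = (-2 + U)*((½ - 2/U) + U) = (-2 + U)*(½ + U - 2/U))
K(-63, -4) + t(Y(-3)) = (¼ - ⅛*(-63)) + (-3 + 9² + 4/9 - 3/2*9) = (¼ + 63/8) + (-3 + 81 + 4*(⅑) - 27/2) = 65/8 + (-3 + 81 + 4/9 - 27/2) = 65/8 + 1169/18 = 5261/72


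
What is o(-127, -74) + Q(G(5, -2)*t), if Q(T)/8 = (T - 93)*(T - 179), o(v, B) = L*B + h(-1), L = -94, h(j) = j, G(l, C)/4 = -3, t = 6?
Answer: 338275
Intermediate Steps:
G(l, C) = -12 (G(l, C) = 4*(-3) = -12)
o(v, B) = -1 - 94*B (o(v, B) = -94*B - 1 = -1 - 94*B)
Q(T) = 8*(-179 + T)*(-93 + T) (Q(T) = 8*((T - 93)*(T - 179)) = 8*((-93 + T)*(-179 + T)) = 8*((-179 + T)*(-93 + T)) = 8*(-179 + T)*(-93 + T))
o(-127, -74) + Q(G(5, -2)*t) = (-1 - 94*(-74)) + (133176 - (-26112)*6 + 8*(-12*6)²) = (-1 + 6956) + (133176 - 2176*(-72) + 8*(-72)²) = 6955 + (133176 + 156672 + 8*5184) = 6955 + (133176 + 156672 + 41472) = 6955 + 331320 = 338275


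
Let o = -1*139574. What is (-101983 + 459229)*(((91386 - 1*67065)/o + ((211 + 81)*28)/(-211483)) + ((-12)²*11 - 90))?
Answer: 7876006533703551663/14758764121 ≈ 5.3365e+8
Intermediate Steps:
o = -139574
(-101983 + 459229)*(((91386 - 1*67065)/o + ((211 + 81)*28)/(-211483)) + ((-12)²*11 - 90)) = (-101983 + 459229)*(((91386 - 1*67065)/(-139574) + ((211 + 81)*28)/(-211483)) + ((-12)²*11 - 90)) = 357246*(((91386 - 67065)*(-1/139574) + (292*28)*(-1/211483)) + (144*11 - 90)) = 357246*((24321*(-1/139574) + 8176*(-1/211483)) + (1584 - 90)) = 357246*((-24321/139574 - 8176/211483) + 1494) = 357246*(-6284635067/29517528242 + 1494) = 357246*(44092902558481/29517528242) = 7876006533703551663/14758764121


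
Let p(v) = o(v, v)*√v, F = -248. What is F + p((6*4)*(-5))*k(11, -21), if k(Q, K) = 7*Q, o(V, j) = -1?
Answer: -248 - 154*I*√30 ≈ -248.0 - 843.49*I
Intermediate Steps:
p(v) = -√v
F + p((6*4)*(-5))*k(11, -21) = -248 + (-√((6*4)*(-5)))*(7*11) = -248 - √(24*(-5))*77 = -248 - √(-120)*77 = -248 - 2*I*√30*77 = -248 - 154*I*√30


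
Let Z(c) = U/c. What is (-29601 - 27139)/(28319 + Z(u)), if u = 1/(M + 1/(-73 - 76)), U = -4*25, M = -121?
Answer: -8454260/6022531 ≈ -1.4038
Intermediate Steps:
U = -100
u = -149/18030 (u = 1/(-121 + 1/(-73 - 76)) = 1/(-121 + 1/(-149)) = 1/(-121 - 1/149) = 1/(-18030/149) = -149/18030 ≈ -0.0082640)
Z(c) = -100/c
(-29601 - 27139)/(28319 + Z(u)) = (-29601 - 27139)/(28319 - 100/(-149/18030)) = -56740/(28319 - 100*(-18030/149)) = -56740/(28319 + 1803000/149) = -56740/6022531/149 = -56740*149/6022531 = -8454260/6022531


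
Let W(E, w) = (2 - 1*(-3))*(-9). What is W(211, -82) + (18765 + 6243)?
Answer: 24963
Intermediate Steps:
W(E, w) = -45 (W(E, w) = (2 + 3)*(-9) = 5*(-9) = -45)
W(211, -82) + (18765 + 6243) = -45 + (18765 + 6243) = -45 + 25008 = 24963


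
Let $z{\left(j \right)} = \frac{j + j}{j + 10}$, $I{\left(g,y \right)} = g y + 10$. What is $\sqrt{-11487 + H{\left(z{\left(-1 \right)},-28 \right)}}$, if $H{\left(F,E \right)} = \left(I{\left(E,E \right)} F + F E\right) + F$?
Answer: $\frac{i \sqrt{104917}}{3} \approx 107.97 i$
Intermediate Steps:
$I{\left(g,y \right)} = 10 + g y$
$z{\left(j \right)} = \frac{2 j}{10 + j}$
$H{\left(F,E \right)} = F + E F + F \left(10 + E^{2}\right)$ ($H{\left(F,E \right)} = \left(\left(10 + E E\right) F + F E\right) + F = \left(\left(10 + E^{2}\right) F + E F\right) + F = \left(F \left(10 + E^{2}\right) + E F\right) + F = \left(E F + F \left(10 + E^{2}\right)\right) + F = F + E F + F \left(10 + E^{2}\right)$)
$\sqrt{-11487 + H{\left(z{\left(-1 \right)},-28 \right)}} = \sqrt{-11487 + 2 \left(-1\right) \frac{1}{10 - 1} \left(11 - 28 + \left(-28\right)^{2}\right)} = \sqrt{-11487 + 2 \left(-1\right) \frac{1}{9} \left(11 - 28 + 784\right)} = \sqrt{-11487 + 2 \left(-1\right) \frac{1}{9} \cdot 767} = \sqrt{-11487 - \frac{1534}{9}} = \sqrt{- \frac{104917}{9}} = \frac{i \sqrt{104917}}{3}$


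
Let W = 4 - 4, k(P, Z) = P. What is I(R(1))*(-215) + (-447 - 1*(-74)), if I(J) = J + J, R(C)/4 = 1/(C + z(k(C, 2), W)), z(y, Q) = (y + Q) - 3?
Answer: 1347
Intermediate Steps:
W = 0
z(y, Q) = -3 + Q + y (z(y, Q) = (Q + y) - 3 = -3 + Q + y)
R(C) = 4/(-3 + 2*C) (R(C) = 4/(C + (-3 + 0 + C)) = 4/(C + (-3 + C)) = 4/(-3 + 2*C))
I(J) = 2*J
I(R(1))*(-215) + (-447 - 1*(-74)) = (2*(4/(-3 + 2*1)))*(-215) + (-447 - 1*(-74)) = (2*(4/(-3 + 2)))*(-215) + (-447 + 74) = (2*(4/(-1)))*(-215) - 373 = (2*(4*(-1)))*(-215) - 373 = (2*(-4))*(-215) - 373 = -8*(-215) - 373 = 1720 - 373 = 1347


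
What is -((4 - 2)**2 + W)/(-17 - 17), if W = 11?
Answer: 15/34 ≈ 0.44118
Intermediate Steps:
-((4 - 2)**2 + W)/(-17 - 17) = -((4 - 2)**2 + 11)/(-17 - 17) = -(2**2 + 11)/(-34) = -(4 + 11)*(-1)/34 = -15*(-1)/34 = -1*(-15/34) = 15/34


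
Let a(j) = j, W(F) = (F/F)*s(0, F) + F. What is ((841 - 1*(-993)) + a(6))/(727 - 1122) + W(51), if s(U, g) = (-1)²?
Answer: 3740/79 ≈ 47.342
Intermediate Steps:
s(U, g) = 1
W(F) = 1 + F (W(F) = (F/F)*1 + F = 1*1 + F = 1 + F)
((841 - 1*(-993)) + a(6))/(727 - 1122) + W(51) = ((841 - 1*(-993)) + 6)/(727 - 1122) + (1 + 51) = ((841 + 993) + 6)/(-395) + 52 = (1834 + 6)*(-1/395) + 52 = 1840*(-1/395) + 52 = -368/79 + 52 = 3740/79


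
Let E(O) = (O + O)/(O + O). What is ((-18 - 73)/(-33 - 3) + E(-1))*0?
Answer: 0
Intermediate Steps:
E(O) = 1 (E(O) = (2*O)/((2*O)) = (2*O)*(1/(2*O)) = 1)
((-18 - 73)/(-33 - 3) + E(-1))*0 = ((-18 - 73)/(-33 - 3) + 1)*0 = (-91/(-36) + 1)*0 = (-91*(-1/36) + 1)*0 = (91/36 + 1)*0 = (127/36)*0 = 0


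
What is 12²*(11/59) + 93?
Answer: 7071/59 ≈ 119.85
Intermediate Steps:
12²*(11/59) + 93 = 144*(11*(1/59)) + 93 = 144*(11/59) + 93 = 1584/59 + 93 = 7071/59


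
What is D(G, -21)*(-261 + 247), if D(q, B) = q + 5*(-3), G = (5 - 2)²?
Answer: 84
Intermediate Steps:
G = 9 (G = 3² = 9)
D(q, B) = -15 + q (D(q, B) = q - 15 = -15 + q)
D(G, -21)*(-261 + 247) = (-15 + 9)*(-261 + 247) = -6*(-14) = 84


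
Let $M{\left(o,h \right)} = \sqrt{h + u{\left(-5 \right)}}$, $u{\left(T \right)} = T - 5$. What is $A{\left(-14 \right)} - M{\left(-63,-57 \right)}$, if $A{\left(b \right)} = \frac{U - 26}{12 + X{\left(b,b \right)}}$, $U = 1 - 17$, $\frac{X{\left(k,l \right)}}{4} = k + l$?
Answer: $\frac{21}{50} - i \sqrt{67} \approx 0.42 - 8.1853 i$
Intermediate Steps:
$u{\left(T \right)} = -5 + T$
$X{\left(k,l \right)} = 4 k + 4 l$ ($X{\left(k,l \right)} = 4 \left(k + l\right) = 4 k + 4 l$)
$U = -16$ ($U = 1 - 17 = -16$)
$M{\left(o,h \right)} = \sqrt{-10 + h}$ ($M{\left(o,h \right)} = \sqrt{h - 10} = \sqrt{-10 + h}$)
$A{\left(b \right)} = - \frac{42}{12 + 8 b}$ ($A{\left(b \right)} = \frac{-16 - 26}{12 + \left(4 b + 4 b\right)} = - \frac{42}{12 + 8 b}$)
$A{\left(-14 \right)} - M{\left(-63,-57 \right)} = - \frac{21}{6 + 4 \left(-14\right)} - \sqrt{-10 - 57} = - \frac{21}{6 - 56} - \sqrt{-67} = - \frac{21}{-50} - i \sqrt{67} = \left(-21\right) \left(- \frac{1}{50}\right) - i \sqrt{67} = \frac{21}{50} - i \sqrt{67}$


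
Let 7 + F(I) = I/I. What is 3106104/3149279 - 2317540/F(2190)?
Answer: 3649299345142/9447837 ≈ 3.8626e+5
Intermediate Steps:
F(I) = -6 (F(I) = -7 + I/I = -7 + 1 = -6)
3106104/3149279 - 2317540/F(2190) = 3106104/3149279 - 2317540/(-6) = 3106104*(1/3149279) - 2317540*(-1/6) = 3106104/3149279 + 1158770/3 = 3649299345142/9447837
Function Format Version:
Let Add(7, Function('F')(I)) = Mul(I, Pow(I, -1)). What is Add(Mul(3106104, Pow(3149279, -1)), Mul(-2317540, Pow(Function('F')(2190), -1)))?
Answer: Rational(3649299345142, 9447837) ≈ 3.8626e+5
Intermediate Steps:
Function('F')(I) = -6 (Function('F')(I) = Add(-7, Mul(I, Pow(I, -1))) = Add(-7, 1) = -6)
Add(Mul(3106104, Pow(3149279, -1)), Mul(-2317540, Pow(Function('F')(2190), -1))) = Add(Mul(3106104, Pow(3149279, -1)), Mul(-2317540, Pow(-6, -1))) = Add(Mul(3106104, Rational(1, 3149279)), Mul(-2317540, Rational(-1, 6))) = Add(Rational(3106104, 3149279), Rational(1158770, 3)) = Rational(3649299345142, 9447837)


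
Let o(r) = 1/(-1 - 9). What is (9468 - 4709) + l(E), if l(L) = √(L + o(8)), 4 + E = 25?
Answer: 4759 + √2090/10 ≈ 4763.6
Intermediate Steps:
E = 21 (E = -4 + 25 = 21)
o(r) = -⅒ (o(r) = 1/(-10) = -⅒)
l(L) = √(-⅒ + L) (l(L) = √(L - ⅒) = √(-⅒ + L))
(9468 - 4709) + l(E) = (9468 - 4709) + √(-10 + 100*21)/10 = 4759 + √(-10 + 2100)/10 = 4759 + √2090/10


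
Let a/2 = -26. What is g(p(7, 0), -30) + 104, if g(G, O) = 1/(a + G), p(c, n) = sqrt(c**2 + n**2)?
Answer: 4679/45 ≈ 103.98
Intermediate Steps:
a = -52 (a = 2*(-26) = -52)
g(G, O) = 1/(-52 + G)
g(p(7, 0), -30) + 104 = 1/(-52 + sqrt(7**2 + 0**2)) + 104 = 1/(-52 + sqrt(49 + 0)) + 104 = 1/(-52 + sqrt(49)) + 104 = 1/(-52 + 7) + 104 = 1/(-45) + 104 = -1/45 + 104 = 4679/45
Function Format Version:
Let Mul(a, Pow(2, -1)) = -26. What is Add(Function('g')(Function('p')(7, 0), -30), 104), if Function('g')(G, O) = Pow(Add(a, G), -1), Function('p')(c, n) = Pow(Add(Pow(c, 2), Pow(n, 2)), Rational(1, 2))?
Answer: Rational(4679, 45) ≈ 103.98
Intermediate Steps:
a = -52 (a = Mul(2, -26) = -52)
Function('g')(G, O) = Pow(Add(-52, G), -1)
Add(Function('g')(Function('p')(7, 0), -30), 104) = Add(Pow(Add(-52, Pow(Add(Pow(7, 2), Pow(0, 2)), Rational(1, 2))), -1), 104) = Add(Pow(Add(-52, Pow(Add(49, 0), Rational(1, 2))), -1), 104) = Add(Pow(Add(-52, Pow(49, Rational(1, 2))), -1), 104) = Add(Pow(Add(-52, 7), -1), 104) = Add(Pow(-45, -1), 104) = Add(Rational(-1, 45), 104) = Rational(4679, 45)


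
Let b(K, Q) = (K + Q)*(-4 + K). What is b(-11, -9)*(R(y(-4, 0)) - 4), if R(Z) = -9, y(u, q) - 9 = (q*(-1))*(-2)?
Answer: -3900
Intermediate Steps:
y(u, q) = 9 + 2*q (y(u, q) = 9 + (q*(-1))*(-2) = 9 - q*(-2) = 9 + 2*q)
b(K, Q) = (-4 + K)*(K + Q)
b(-11, -9)*(R(y(-4, 0)) - 4) = ((-11)² - 4*(-11) - 4*(-9) - 11*(-9))*(-9 - 4) = (121 + 44 + 36 + 99)*(-13) = 300*(-13) = -3900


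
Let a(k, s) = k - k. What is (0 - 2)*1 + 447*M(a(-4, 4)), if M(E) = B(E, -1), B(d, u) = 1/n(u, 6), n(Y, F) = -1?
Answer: -449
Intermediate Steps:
a(k, s) = 0
B(d, u) = -1 (B(d, u) = 1/(-1) = -1)
M(E) = -1
(0 - 2)*1 + 447*M(a(-4, 4)) = (0 - 2)*1 + 447*(-1) = -2*1 - 447 = -2 - 447 = -449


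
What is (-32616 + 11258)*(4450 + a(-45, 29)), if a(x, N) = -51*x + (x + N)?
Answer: -143717982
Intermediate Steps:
a(x, N) = N - 50*x (a(x, N) = -51*x + (N + x) = N - 50*x)
(-32616 + 11258)*(4450 + a(-45, 29)) = (-32616 + 11258)*(4450 + (29 - 50*(-45))) = -21358*(4450 + (29 + 2250)) = -21358*(4450 + 2279) = -21358*6729 = -143717982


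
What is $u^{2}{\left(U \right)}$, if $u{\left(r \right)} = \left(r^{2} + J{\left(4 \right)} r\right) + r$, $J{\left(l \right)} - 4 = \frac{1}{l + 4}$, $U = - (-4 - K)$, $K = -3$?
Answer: $\frac{2401}{64} \approx 37.516$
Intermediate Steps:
$U = 1$ ($U = - (-4 - -3) = - (-4 + 3) = \left(-1\right) \left(-1\right) = 1$)
$J{\left(l \right)} = 4 + \frac{1}{4 + l}$ ($J{\left(l \right)} = 4 + \frac{1}{l + 4} = 4 + \frac{1}{4 + l}$)
$u{\left(r \right)} = r^{2} + \frac{41 r}{8}$ ($u{\left(r \right)} = \left(r^{2} + \frac{17 + 4 \cdot 4}{4 + 4} r\right) + r = \left(r^{2} + \frac{17 + 16}{8} r\right) + r = \left(r^{2} + \frac{1}{8} \cdot 33 r\right) + r = \left(r^{2} + \frac{33 r}{8}\right) + r = r^{2} + \frac{41 r}{8}$)
$u^{2}{\left(U \right)} = \left(\frac{1}{8} \cdot 1 \left(41 + 8 \cdot 1\right)\right)^{2} = \left(\frac{1}{8} \cdot 1 \left(41 + 8\right)\right)^{2} = \left(\frac{1}{8} \cdot 1 \cdot 49\right)^{2} = \left(\frac{49}{8}\right)^{2} = \frac{2401}{64}$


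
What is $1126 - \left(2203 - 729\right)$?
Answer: $-348$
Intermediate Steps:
$1126 - \left(2203 - 729\right) = 1126 - 1474 = -348$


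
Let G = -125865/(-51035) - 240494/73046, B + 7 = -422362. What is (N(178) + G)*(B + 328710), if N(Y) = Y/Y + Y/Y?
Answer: -40986383978648/372790261 ≈ -1.0994e+5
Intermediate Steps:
B = -422369 (B = -7 - 422362 = -422369)
G = -307967650/372790261 (G = -125865*(-1/51035) - 240494*1/73046 = 25173/10207 - 120247/36523 = -307967650/372790261 ≈ -0.82611)
N(Y) = 2 (N(Y) = 1 + 1 = 2)
(N(178) + G)*(B + 328710) = (2 - 307967650/372790261)*(-422369 + 328710) = (437612872/372790261)*(-93659) = -40986383978648/372790261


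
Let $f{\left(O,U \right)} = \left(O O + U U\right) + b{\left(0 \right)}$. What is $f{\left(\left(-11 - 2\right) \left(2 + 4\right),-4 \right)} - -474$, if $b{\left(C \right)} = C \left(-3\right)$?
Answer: $6574$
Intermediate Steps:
$b{\left(C \right)} = - 3 C$
$f{\left(O,U \right)} = O^{2} + U^{2}$ ($f{\left(O,U \right)} = \left(O O + U U\right) - 0 = \left(O^{2} + U^{2}\right) + 0 = O^{2} + U^{2}$)
$f{\left(\left(-11 - 2\right) \left(2 + 4\right),-4 \right)} - -474 = \left(\left(\left(-11 - 2\right) \left(2 + 4\right)\right)^{2} + \left(-4\right)^{2}\right) - -474 = \left(\left(\left(-13\right) 6\right)^{2} + 16\right) + 474 = \left(\left(-78\right)^{2} + 16\right) + 474 = \left(6084 + 16\right) + 474 = 6100 + 474 = 6574$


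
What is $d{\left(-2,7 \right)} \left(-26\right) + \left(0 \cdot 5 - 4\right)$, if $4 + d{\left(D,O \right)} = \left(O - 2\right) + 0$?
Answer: $-30$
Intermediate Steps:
$d{\left(D,O \right)} = -6 + O$ ($d{\left(D,O \right)} = -4 + \left(\left(O - 2\right) + 0\right) = -4 + \left(\left(-2 + O\right) + 0\right) = -4 + \left(-2 + O\right) = -6 + O$)
$d{\left(-2,7 \right)} \left(-26\right) + \left(0 \cdot 5 - 4\right) = \left(-6 + 7\right) \left(-26\right) + \left(0 \cdot 5 - 4\right) = 1 \left(-26\right) + \left(0 - 4\right) = -26 - 4 = -30$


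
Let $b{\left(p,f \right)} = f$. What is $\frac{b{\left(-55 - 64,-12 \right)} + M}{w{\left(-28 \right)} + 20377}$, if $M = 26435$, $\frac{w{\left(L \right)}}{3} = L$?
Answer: $\frac{26423}{20293} \approx 1.3021$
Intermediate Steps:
$w{\left(L \right)} = 3 L$
$\frac{b{\left(-55 - 64,-12 \right)} + M}{w{\left(-28 \right)} + 20377} = \frac{-12 + 26435}{3 \left(-28\right) + 20377} = \frac{26423}{-84 + 20377} = \frac{26423}{20293}$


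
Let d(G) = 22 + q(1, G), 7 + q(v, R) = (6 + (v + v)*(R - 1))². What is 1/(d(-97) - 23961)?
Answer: 1/12154 ≈ 8.2277e-5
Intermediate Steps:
q(v, R) = -7 + (6 + 2*v*(-1 + R))² (q(v, R) = -7 + (6 + (v + v)*(R - 1))² = -7 + (6 + (2*v)*(-1 + R))² = -7 + (6 + 2*v*(-1 + R))²)
d(G) = 15 + 4*(2 + G)² (d(G) = 22 + (-7 + 4*(3 - 1*1 + G*1)²) = 22 + (-7 + 4*(3 - 1 + G)²) = 22 + (-7 + 4*(2 + G)²) = 15 + 4*(2 + G)²)
1/(d(-97) - 23961) = 1/((15 + 4*(2 - 97)²) - 23961) = 1/((15 + 4*(-95)²) - 23961) = 1/((15 + 4*9025) - 23961) = 1/((15 + 36100) - 23961) = 1/(36115 - 23961) = 1/12154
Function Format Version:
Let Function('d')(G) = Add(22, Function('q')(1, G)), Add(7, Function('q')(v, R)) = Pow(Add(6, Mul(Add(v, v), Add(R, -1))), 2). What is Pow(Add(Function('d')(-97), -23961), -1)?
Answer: Rational(1, 12154) ≈ 8.2277e-5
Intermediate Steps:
Function('q')(v, R) = Add(-7, Pow(Add(6, Mul(2, v, Add(-1, R))), 2)) (Function('q')(v, R) = Add(-7, Pow(Add(6, Mul(Add(v, v), Add(R, -1))), 2)) = Add(-7, Pow(Add(6, Mul(Mul(2, v), Add(-1, R))), 2)) = Add(-7, Pow(Add(6, Mul(2, v, Add(-1, R))), 2)))
Function('d')(G) = Add(15, Mul(4, Pow(Add(2, G), 2))) (Function('d')(G) = Add(22, Add(-7, Mul(4, Pow(Add(3, Mul(-1, 1), Mul(G, 1)), 2)))) = Add(22, Add(-7, Mul(4, Pow(Add(3, -1, G), 2)))) = Add(22, Add(-7, Mul(4, Pow(Add(2, G), 2)))) = Add(15, Mul(4, Pow(Add(2, G), 2))))
Pow(Add(Function('d')(-97), -23961), -1) = Pow(Add(Add(15, Mul(4, Pow(Add(2, -97), 2))), -23961), -1) = Pow(Add(Add(15, Mul(4, Pow(-95, 2))), -23961), -1) = Pow(Add(Add(15, Mul(4, 9025)), -23961), -1) = Pow(Add(Add(15, 36100), -23961), -1) = Pow(Add(36115, -23961), -1) = Pow(12154, -1) = Rational(1, 12154)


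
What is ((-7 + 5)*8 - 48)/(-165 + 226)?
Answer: -64/61 ≈ -1.0492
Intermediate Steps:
((-7 + 5)*8 - 48)/(-165 + 226) = (-2*8 - 48)/61 = (-16 - 48)*(1/61) = -64*1/61 = -64/61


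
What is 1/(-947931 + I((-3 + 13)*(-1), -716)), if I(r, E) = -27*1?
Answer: -1/947958 ≈ -1.0549e-6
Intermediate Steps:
I(r, E) = -27
1/(-947931 + I((-3 + 13)*(-1), -716)) = 1/(-947931 - 27) = 1/(-947958) = -1/947958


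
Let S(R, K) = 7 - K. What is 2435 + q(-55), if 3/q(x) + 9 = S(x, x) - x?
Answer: 87661/36 ≈ 2435.0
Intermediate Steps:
q(x) = 3/(-2 - 2*x) (q(x) = 3/(-9 + ((7 - x) - x)) = 3/(-9 + (7 - 2*x)) = 3/(-2 - 2*x))
2435 + q(-55) = 2435 - 3/(2 + 2*(-55)) = 2435 - 3/(2 - 110) = 2435 - 3/(-108) = 2435 - 3*(-1/108) = 2435 + 1/36 = 87661/36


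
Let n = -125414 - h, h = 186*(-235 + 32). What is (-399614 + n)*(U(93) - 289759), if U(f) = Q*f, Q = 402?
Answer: 122973791710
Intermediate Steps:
h = -37758 (h = 186*(-203) = -37758)
n = -87656 (n = -125414 - 1*(-37758) = -125414 + 37758 = -87656)
U(f) = 402*f
(-399614 + n)*(U(93) - 289759) = (-399614 - 87656)*(402*93 - 289759) = -487270*(37386 - 289759) = -487270*(-252373) = 122973791710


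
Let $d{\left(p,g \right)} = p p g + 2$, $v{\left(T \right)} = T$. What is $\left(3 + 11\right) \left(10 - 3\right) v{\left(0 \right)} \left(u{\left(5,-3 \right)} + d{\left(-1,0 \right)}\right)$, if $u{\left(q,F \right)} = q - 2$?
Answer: $0$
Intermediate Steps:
$u{\left(q,F \right)} = -2 + q$
$d{\left(p,g \right)} = 2 + g p^{2}$ ($d{\left(p,g \right)} = p^{2} g + 2 = g p^{2} + 2 = 2 + g p^{2}$)
$\left(3 + 11\right) \left(10 - 3\right) v{\left(0 \right)} \left(u{\left(5,-3 \right)} + d{\left(-1,0 \right)}\right) = \left(3 + 11\right) \left(10 - 3\right) 0 \left(\left(-2 + 5\right) + \left(2 + 0 \left(-1\right)^{2}\right)\right) = 14 \cdot 7 \cdot 0 \left(3 + \left(2 + 0 \cdot 1\right)\right) = 98 \cdot 0 \left(3 + \left(2 + 0\right)\right) = 0 \left(3 + 2\right) = 0 \cdot 5 = 0$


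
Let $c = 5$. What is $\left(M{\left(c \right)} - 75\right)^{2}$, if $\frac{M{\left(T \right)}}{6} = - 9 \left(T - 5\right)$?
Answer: $5625$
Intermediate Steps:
$M{\left(T \right)} = 270 - 54 T$ ($M{\left(T \right)} = 6 \left(- 9 \left(T - 5\right)\right) = 6 \left(- 9 \left(-5 + T\right)\right) = 6 \left(45 - 9 T\right) = 270 - 54 T$)
$\left(M{\left(c \right)} - 75\right)^{2} = \left(\left(270 - 270\right) - 75\right)^{2} = \left(0 - 75\right)^{2} = \left(-75\right)^{2} = 5625$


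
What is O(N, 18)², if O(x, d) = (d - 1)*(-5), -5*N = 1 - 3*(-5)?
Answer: 7225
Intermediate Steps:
N = -16/5 (N = -(1 - 3*(-5))/5 = -(1 + 15)/5 = -⅕*16 = -16/5 ≈ -3.2000)
O(x, d) = 5 - 5*d (O(x, d) = (-1 + d)*(-5) = 5 - 5*d)
O(N, 18)² = (5 - 5*18)² = (5 - 90)² = (-85)² = 7225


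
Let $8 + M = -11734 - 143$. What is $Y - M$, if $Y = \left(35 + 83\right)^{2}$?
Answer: $25809$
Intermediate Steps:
$Y = 13924$ ($Y = 118^{2} = 13924$)
$M = -11885$ ($M = -8 - 11877 = -11885$)
$Y - M = 13924 - -11885 = 13924 + 11885 = 25809$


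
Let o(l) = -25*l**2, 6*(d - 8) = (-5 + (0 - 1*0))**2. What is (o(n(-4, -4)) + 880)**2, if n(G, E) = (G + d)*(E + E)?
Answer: 907218150400/81 ≈ 1.1200e+10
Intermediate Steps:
d = 73/6 (d = 8 + (-5 + (0 - 1*0))**2/6 = 8 + (-5 + (0 + 0))**2/6 = 8 + (-5 + 0)**2/6 = 8 + (1/6)*(-5)**2 = 8 + (1/6)*25 = 8 + 25/6 = 73/6 ≈ 12.167)
n(G, E) = 2*E*(73/6 + G) (n(G, E) = (G + 73/6)*(E + E) = (73/6 + G)*(2*E) = 2*E*(73/6 + G))
(o(n(-4, -4)) + 880)**2 = (-25*16*(73 + 6*(-4))**2/9 + 880)**2 = (-25*16*(73 - 24)**2/9 + 880)**2 = (-25*((1/3)*(-4)*49)**2 + 880)**2 = (-25*(-196/3)**2 + 880)**2 = (-25*38416/9 + 880)**2 = (-960400/9 + 880)**2 = (-952480/9)**2 = 907218150400/81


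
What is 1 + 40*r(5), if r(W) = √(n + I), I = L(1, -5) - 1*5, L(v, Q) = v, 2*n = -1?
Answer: 1 + 60*I*√2 ≈ 1.0 + 84.853*I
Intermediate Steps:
n = -½ (n = (½)*(-1) = -½ ≈ -0.50000)
I = -4 (I = 1 - 1*5 = 1 - 5 = -4)
r(W) = 3*I*√2/2 (r(W) = √(-½ - 4) = √(-9/2) = 3*I*√2/2)
1 + 40*r(5) = 1 + 40*(3*I*√2/2) = 1 + 60*I*√2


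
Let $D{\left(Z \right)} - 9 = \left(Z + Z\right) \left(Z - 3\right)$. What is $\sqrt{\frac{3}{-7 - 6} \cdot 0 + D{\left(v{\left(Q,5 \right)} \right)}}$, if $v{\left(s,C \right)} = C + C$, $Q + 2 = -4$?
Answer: $\sqrt{149} \approx 12.207$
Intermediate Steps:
$Q = -6$ ($Q = -2 - 4 = -6$)
$v{\left(s,C \right)} = 2 C$
$D{\left(Z \right)} = 9 + 2 Z \left(-3 + Z\right)$ ($D{\left(Z \right)} = 9 + \left(Z + Z\right) \left(Z - 3\right) = 9 + 2 Z \left(-3 + Z\right)$)
$\sqrt{\frac{3}{-7 - 6} \cdot 0 + D{\left(v{\left(Q,5 \right)} \right)}} = \sqrt{\frac{3}{-7 - 6} \cdot 0 + \left(9 - 6 \cdot 2 \cdot 5 + 2 \left(2 \cdot 5\right)^{2}\right)} = \sqrt{\frac{3}{-13} \cdot 0 + \left(9 - 60 + 2 \cdot 10^{2}\right)} = \sqrt{3 \left(- \frac{1}{13}\right) 0 + \left(9 - 60 + 2 \cdot 100\right)} = \sqrt{\left(- \frac{3}{13}\right) 0 + \left(9 - 60 + 200\right)} = \sqrt{0 + 149} = \sqrt{149}$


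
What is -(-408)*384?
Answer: 156672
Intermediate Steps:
-(-408)*384 = -408*(-384) = 156672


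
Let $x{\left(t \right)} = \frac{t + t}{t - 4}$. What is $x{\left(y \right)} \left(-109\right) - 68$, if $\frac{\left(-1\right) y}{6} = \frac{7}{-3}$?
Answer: $- \frac{1866}{5} \approx -373.2$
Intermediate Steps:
$y = 14$ ($y = - 6 \frac{7}{-3} = - 6 \cdot 7 \left(- \frac{1}{3}\right) = \left(-6\right) \left(- \frac{7}{3}\right) = 14$)
$x{\left(t \right)} = \frac{2 t}{-4 + t}$
$x{\left(y \right)} \left(-109\right) - 68 = 2 \cdot 14 \frac{1}{-4 + 14} \left(-109\right) - 68 = 2 \cdot 14 \cdot \frac{1}{10} \left(-109\right) - 68 = \frac{14}{5} \left(-109\right) - 68 = - \frac{1526}{5} - 68 = - \frac{1866}{5}$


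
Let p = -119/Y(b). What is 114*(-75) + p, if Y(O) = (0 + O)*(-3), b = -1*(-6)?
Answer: -153781/18 ≈ -8543.4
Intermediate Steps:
b = 6
Y(O) = -3*O (Y(O) = O*(-3) = -3*O)
p = 119/18 (p = -119/((-3*6)) = -119/(-18) = -119*(-1/18) = 119/18 ≈ 6.6111)
114*(-75) + p = 114*(-75) + 119/18 = -8550 + 119/18 = -153781/18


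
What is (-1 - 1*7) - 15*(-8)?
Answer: 112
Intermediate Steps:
(-1 - 1*7) - 15*(-8) = (-1 - 7) + 120 = -8 + 120 = 112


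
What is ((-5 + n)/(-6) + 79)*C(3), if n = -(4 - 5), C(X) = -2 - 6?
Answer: -1912/3 ≈ -637.33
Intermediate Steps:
C(X) = -8
n = 1 (n = -1*(-1) = 1)
((-5 + n)/(-6) + 79)*C(3) = ((-5 + 1)/(-6) + 79)*(-8) = (-⅙*(-4) + 79)*(-8) = (⅔ + 79)*(-8) = (239/3)*(-8) = -1912/3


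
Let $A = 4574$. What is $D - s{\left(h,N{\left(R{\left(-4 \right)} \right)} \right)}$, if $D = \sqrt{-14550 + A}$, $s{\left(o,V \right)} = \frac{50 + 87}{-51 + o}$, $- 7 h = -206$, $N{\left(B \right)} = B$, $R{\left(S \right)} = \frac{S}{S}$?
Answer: $\frac{959}{151} + 2 i \sqrt{2494} \approx 6.351 + 99.88 i$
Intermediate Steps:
$R{\left(S \right)} = 1$
$h = \frac{206}{7}$ ($h = \left(- \frac{1}{7}\right) \left(-206\right) = \frac{206}{7} \approx 29.429$)
$s{\left(o,V \right)} = \frac{137}{-51 + o}$
$D = 2 i \sqrt{2494}$ ($D = \sqrt{-14550 + 4574} = \sqrt{-9976} = 2 i \sqrt{2494} \approx 99.88 i$)
$D - s{\left(h,N{\left(R{\left(-4 \right)} \right)} \right)} = 2 i \sqrt{2494} - \frac{137}{-51 + \frac{206}{7}} = 2 i \sqrt{2494} - \frac{137}{- \frac{151}{7}} = 2 i \sqrt{2494} - 137 \left(- \frac{7}{151}\right) = 2 i \sqrt{2494} - - \frac{959}{151} = 2 i \sqrt{2494} + \frac{959}{151} = \frac{959}{151} + 2 i \sqrt{2494}$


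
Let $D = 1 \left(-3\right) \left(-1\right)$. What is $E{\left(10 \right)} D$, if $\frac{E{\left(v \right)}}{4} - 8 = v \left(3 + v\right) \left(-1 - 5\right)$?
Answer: $-9264$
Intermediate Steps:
$D = 3$ ($D = \left(-3\right) \left(-1\right) = 3$)
$E{\left(v \right)} = 32 + 4 v \left(-18 - 6 v\right)$ ($E{\left(v \right)} = 32 + 4 v \left(3 + v\right) \left(-1 - 5\right) = 32 + 4 v \left(3 + v\right) \left(-6\right) = 32 + 4 v \left(-18 - 6 v\right)$)
$E{\left(10 \right)} D = \left(32 - 720 - 24 \cdot 10^{2}\right) 3 = \left(32 - 720 - 2400\right) 3 = \left(-3088\right) 3 = -9264$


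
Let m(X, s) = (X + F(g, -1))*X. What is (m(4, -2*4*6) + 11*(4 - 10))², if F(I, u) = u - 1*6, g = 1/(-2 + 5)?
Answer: 6084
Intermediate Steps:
g = ⅓ (g = 1/3 = ⅓ ≈ 0.33333)
F(I, u) = -6 + u (F(I, u) = u - 6 = -6 + u)
m(X, s) = X*(-7 + X) (m(X, s) = (X + (-6 - 1))*X = (X - 7)*X = (-7 + X)*X = X*(-7 + X))
(m(4, -2*4*6) + 11*(4 - 10))² = (4*(-7 + 4) + 11*(4 - 10))² = (4*(-3) + 11*(-6))² = (-12 - 66)² = (-78)² = 6084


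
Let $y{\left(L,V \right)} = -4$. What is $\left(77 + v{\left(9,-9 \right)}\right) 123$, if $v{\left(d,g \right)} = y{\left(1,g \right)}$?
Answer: $8979$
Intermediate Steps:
$v{\left(d,g \right)} = -4$
$\left(77 + v{\left(9,-9 \right)}\right) 123 = \left(77 - 4\right) 123 = 73 \cdot 123 = 8979$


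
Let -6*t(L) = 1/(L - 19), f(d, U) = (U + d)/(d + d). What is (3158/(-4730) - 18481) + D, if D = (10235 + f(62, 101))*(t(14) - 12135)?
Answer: -72866791451589/586520 ≈ -1.2424e+8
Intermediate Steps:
f(d, U) = (U + d)/(2*d) (f(d, U) = (U + d)/((2*d)) = (U + d)*(1/(2*d)) = (U + d)/(2*d))
t(L) = -1/(6*(-19 + L)) (t(L) = -1/(6*(L - 19)) = -1/(6*(-19 + L)))
D = -154029495949/1240 (D = (10235 + (½)*(101 + 62)/62)*(-1/(-114 + 6*14) - 12135) = (10235 + (½)*(1/62)*163)*(-1/(-114 + 84) - 12135) = (10235 + 163/124)*(-1/(-30) - 12135) = 1269303*(-1*(-1/30) - 12135)/124 = 1269303*(1/30 - 12135)/124 = (1269303/124)*(-364049/30) = -154029495949/1240 ≈ -1.2422e+8)
(3158/(-4730) - 18481) + D = (3158/(-4730) - 18481) - 154029495949/1240 = (3158*(-1/4730) - 18481) - 154029495949/1240 = (-1579/2365 - 18481) - 154029495949/1240 = -43709144/2365 - 154029495949/1240 = -72866791451589/586520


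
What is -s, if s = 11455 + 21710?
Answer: -33165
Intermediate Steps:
s = 33165
-s = -1*33165 = -33165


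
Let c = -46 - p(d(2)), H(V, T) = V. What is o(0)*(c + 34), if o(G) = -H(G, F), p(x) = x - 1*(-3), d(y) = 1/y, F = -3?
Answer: 0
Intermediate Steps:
p(x) = 3 + x (p(x) = x + 3 = 3 + x)
c = -99/2 (c = -46 - (3 + 1/2) = -46 - 1*7/2 = -46 - 7/2 = -99/2 ≈ -49.500)
o(G) = -G
o(0)*(c + 34) = (-1*0)*(-99/2 + 34) = 0*(-31/2) = 0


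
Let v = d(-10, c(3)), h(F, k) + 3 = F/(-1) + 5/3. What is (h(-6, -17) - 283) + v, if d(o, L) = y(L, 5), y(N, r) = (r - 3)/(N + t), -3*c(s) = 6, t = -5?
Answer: -5851/21 ≈ -278.62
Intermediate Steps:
c(s) = -2 (c(s) = -1/3*6 = -2)
h(F, k) = -4/3 - F (h(F, k) = -3 + (F/(-1) + 5/3) = -3 + (F*(-1) + 5*(1/3)) = -3 + (-F + 5/3) = -3 + (5/3 - F) = -4/3 - F)
y(N, r) = (-3 + r)/(-5 + N) (y(N, r) = (r - 3)/(N - 5) = (-3 + r)/(-5 + N))
d(o, L) = 2/(-5 + L) (d(o, L) = (-3 + 5)/(-5 + L) = 2/(-5 + L))
v = -2/7 (v = 2/(-5 - 2) = 2/(-7) = 2*(-1/7) = -2/7 ≈ -0.28571)
(h(-6, -17) - 283) + v = ((-4/3 - 1*(-6)) - 283) - 2/7 = ((-4/3 + 6) - 283) - 2/7 = (14/3 - 283) - 2/7 = -835/3 - 2/7 = -5851/21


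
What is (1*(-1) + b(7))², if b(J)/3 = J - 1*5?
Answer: 25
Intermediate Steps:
b(J) = -15 + 3*J (b(J) = 3*(J - 1*5) = 3*(J - 5) = 3*(-5 + J) = -15 + 3*J)
(1*(-1) + b(7))² = (1*(-1) + (-15 + 3*7))² = (-1 + (-15 + 21))² = (-1 + 6)² = 5² = 25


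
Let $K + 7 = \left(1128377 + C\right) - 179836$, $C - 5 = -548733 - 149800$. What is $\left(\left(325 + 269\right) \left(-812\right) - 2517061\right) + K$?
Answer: $-2749383$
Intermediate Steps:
$C = -698528$ ($C = 5 - 698533 = -698528$)
$K = 250006$ ($K = -7 + \left(\left(1128377 - 698528\right) - 179836\right) = -7 + \left(429849 - 179836\right) = -7 + 250013 = 250006$)
$\left(\left(325 + 269\right) \left(-812\right) - 2517061\right) + K = \left(\left(325 + 269\right) \left(-812\right) - 2517061\right) + 250006 = \left(594 \left(-812\right) - 2517061\right) + 250006 = \left(-482328 - 2517061\right) + 250006 = -2999389 + 250006 = -2749383$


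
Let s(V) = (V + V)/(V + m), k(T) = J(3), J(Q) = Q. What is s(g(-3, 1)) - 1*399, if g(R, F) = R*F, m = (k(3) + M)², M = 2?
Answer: -4392/11 ≈ -399.27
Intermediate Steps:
k(T) = 3
m = 25 (m = (3 + 2)² = 5² = 25)
g(R, F) = F*R
s(V) = 2*V/(25 + V) (s(V) = (V + V)/(V + 25) = (2*V)/(25 + V) = 2*V/(25 + V))
s(g(-3, 1)) - 1*399 = 2*(1*(-3))/(25 + 1*(-3)) - 1*399 = 2*(-3)/(25 - 3) - 399 = 2*(-3)/22 - 399 = 2*(-3)*(1/22) - 399 = -3/11 - 399 = -4392/11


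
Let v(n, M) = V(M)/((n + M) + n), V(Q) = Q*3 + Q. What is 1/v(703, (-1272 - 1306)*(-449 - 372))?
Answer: 264743/1058269 ≈ 0.25017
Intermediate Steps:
V(Q) = 4*Q (V(Q) = 3*Q + Q = 4*Q)
v(n, M) = 4*M/(M + 2*n) (v(n, M) = (4*M)/((n + M) + n) = (4*M)/((M + n) + n) = (4*M)/(M + 2*n) = 4*M/(M + 2*n))
1/v(703, (-1272 - 1306)*(-449 - 372)) = 1/(4*((-1272 - 1306)*(-449 - 372))/((-1272 - 1306)*(-449 - 372) + 2*703)) = 1/(4*(-2578*(-821))/(-2578*(-821) + 1406)) = 1/(4*2116538/(2116538 + 1406)) = 1/(4*2116538/2117944) = 1/(4*2116538*(1/2117944)) = 1/(1058269/264743) = 264743/1058269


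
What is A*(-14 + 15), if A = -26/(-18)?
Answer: 13/9 ≈ 1.4444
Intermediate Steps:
A = 13/9 (A = -26*(-1/18) = 13/9 ≈ 1.4444)
A*(-14 + 15) = 13*(-14 + 15)/9 = (13/9)*1 = 13/9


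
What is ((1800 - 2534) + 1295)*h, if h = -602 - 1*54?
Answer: -368016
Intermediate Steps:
h = -656 (h = -602 - 54 = -656)
((1800 - 2534) + 1295)*h = ((1800 - 2534) + 1295)*(-656) = (-734 + 1295)*(-656) = 561*(-656) = -368016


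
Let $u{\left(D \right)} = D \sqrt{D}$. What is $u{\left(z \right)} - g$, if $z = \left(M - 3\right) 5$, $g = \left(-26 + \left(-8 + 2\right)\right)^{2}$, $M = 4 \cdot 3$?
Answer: $-1024 + 135 \sqrt{5} \approx -722.13$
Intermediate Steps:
$M = 12$
$g = 1024$ ($g = \left(-26 - 6\right)^{2} = \left(-32\right)^{2} = 1024$)
$z = 45$ ($z = \left(12 - 3\right) 5 = 9 \cdot 5 = 45$)
$u{\left(D \right)} = D^{\frac{3}{2}}$
$u{\left(z \right)} - g = 45^{\frac{3}{2}} - 1024 = 135 \sqrt{5} - 1024 = -1024 + 135 \sqrt{5}$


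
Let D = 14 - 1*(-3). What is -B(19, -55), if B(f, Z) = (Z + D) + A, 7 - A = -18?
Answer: 13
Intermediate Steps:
A = 25 (A = 7 - 1*(-18) = 7 + 18 = 25)
D = 17 (D = 14 + 3 = 17)
B(f, Z) = 42 + Z (B(f, Z) = (Z + 17) + 25 = (17 + Z) + 25 = 42 + Z)
-B(19, -55) = -(42 - 55) = -1*(-13) = 13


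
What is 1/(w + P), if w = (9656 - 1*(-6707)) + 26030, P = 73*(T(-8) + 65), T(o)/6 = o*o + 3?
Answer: 1/76484 ≈ 1.3075e-5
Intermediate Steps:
T(o) = 18 + 6*o² (T(o) = 6*(o*o + 3) = 6*(o² + 3) = 6*(3 + o²) = 18 + 6*o²)
P = 34091 (P = 73*((18 + 6*(-8)²) + 65) = 73*((18 + 6*64) + 65) = 73*((18 + 384) + 65) = 73*(402 + 65) = 73*467 = 34091)
w = 42393 (w = (9656 + 6707) + 26030 = 16363 + 26030 = 42393)
1/(w + P) = 1/(42393 + 34091) = 1/76484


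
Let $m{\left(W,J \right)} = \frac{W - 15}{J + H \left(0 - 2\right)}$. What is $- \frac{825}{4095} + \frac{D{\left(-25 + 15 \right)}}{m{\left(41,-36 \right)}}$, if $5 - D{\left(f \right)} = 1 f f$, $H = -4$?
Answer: $\frac{27875}{273} \approx 102.11$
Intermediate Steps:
$D{\left(f \right)} = 5 - f^{2}$ ($D{\left(f \right)} = 5 - 1 f f = 5 - f f = 5 - f^{2}$)
$m{\left(W,J \right)} = \frac{-15 + W}{8 + J}$ ($m{\left(W,J \right)} = \frac{W - 15}{J - 4 \left(0 - 2\right)} = \frac{-15 + W}{J - -8} = \frac{-15 + W}{J + 8} = \frac{-15 + W}{8 + J}$)
$- \frac{825}{4095} + \frac{D{\left(-25 + 15 \right)}}{m{\left(41,-36 \right)}} = - \frac{825}{4095} + \frac{5 - \left(-25 + 15\right)^{2}}{\frac{1}{8 - 36} \left(-15 + 41\right)} = \left(-825\right) \frac{1}{4095} + \frac{5 - \left(-10\right)^{2}}{\frac{1}{-28} \cdot 26} = - \frac{55}{273} + \frac{5 - 100}{\left(- \frac{1}{28}\right) 26} = - \frac{55}{273} + \frac{5 - 100}{- \frac{13}{14}} = - \frac{55}{273} - - \frac{1330}{13} = - \frac{55}{273} + \frac{1330}{13} = \frac{27875}{273}$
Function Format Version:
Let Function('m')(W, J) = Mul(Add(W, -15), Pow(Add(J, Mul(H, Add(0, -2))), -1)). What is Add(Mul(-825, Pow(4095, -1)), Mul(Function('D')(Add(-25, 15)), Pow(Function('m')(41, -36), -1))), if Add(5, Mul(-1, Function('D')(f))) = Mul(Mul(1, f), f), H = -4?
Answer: Rational(27875, 273) ≈ 102.11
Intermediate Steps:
Function('D')(f) = Add(5, Mul(-1, Pow(f, 2))) (Function('D')(f) = Add(5, Mul(-1, Mul(Mul(1, f), f))) = Add(5, Mul(-1, Mul(f, f))) = Add(5, Mul(-1, Pow(f, 2))))
Function('m')(W, J) = Mul(Pow(Add(8, J), -1), Add(-15, W)) (Function('m')(W, J) = Mul(Add(W, -15), Pow(Add(J, Mul(-4, Add(0, -2))), -1)) = Mul(Add(-15, W), Pow(Add(J, Mul(-4, -2)), -1)) = Mul(Add(-15, W), Pow(Add(J, 8), -1)) = Mul(Add(-15, W), Pow(Add(8, J), -1)) = Mul(Pow(Add(8, J), -1), Add(-15, W)))
Add(Mul(-825, Pow(4095, -1)), Mul(Function('D')(Add(-25, 15)), Pow(Function('m')(41, -36), -1))) = Add(Mul(-825, Pow(4095, -1)), Mul(Add(5, Mul(-1, Pow(Add(-25, 15), 2))), Pow(Mul(Pow(Add(8, -36), -1), Add(-15, 41)), -1))) = Add(Mul(-825, Rational(1, 4095)), Mul(Add(5, Mul(-1, Pow(-10, 2))), Pow(Mul(Pow(-28, -1), 26), -1))) = Add(Rational(-55, 273), Mul(Add(5, Mul(-1, 100)), Pow(Mul(Rational(-1, 28), 26), -1))) = Add(Rational(-55, 273), Mul(Add(5, -100), Pow(Rational(-13, 14), -1))) = Add(Rational(-55, 273), Mul(-95, Rational(-14, 13))) = Add(Rational(-55, 273), Rational(1330, 13)) = Rational(27875, 273)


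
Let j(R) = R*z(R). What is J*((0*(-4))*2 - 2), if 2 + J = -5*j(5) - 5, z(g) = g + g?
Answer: 514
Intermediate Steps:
z(g) = 2*g
j(R) = 2*R**2 (j(R) = R*(2*R) = 2*R**2)
J = -257 (J = -2 + (-10*5**2 - 5) = -2 + (-10*25 - 5) = -2 + (-5*50 - 5) = -2 + (-250 - 5) = -2 - 255 = -257)
J*((0*(-4))*2 - 2) = -257*((0*(-4))*2 - 2) = -257*(0*2 - 2) = -257*(0 - 2) = -257*(-2) = 514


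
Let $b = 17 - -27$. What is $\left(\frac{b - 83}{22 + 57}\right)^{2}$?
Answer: $\frac{1521}{6241} \approx 0.24371$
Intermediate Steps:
$b = 44$ ($b = 17 + 27 = 44$)
$\left(\frac{b - 83}{22 + 57}\right)^{2} = \left(\frac{44 - 83}{22 + 57}\right)^{2} = \left(- \frac{39}{79}\right)^{2} = \frac{1521}{6241}$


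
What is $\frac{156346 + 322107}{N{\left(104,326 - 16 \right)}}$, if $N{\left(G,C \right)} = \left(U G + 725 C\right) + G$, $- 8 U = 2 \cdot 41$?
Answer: $\frac{478453}{223788} \approx 2.138$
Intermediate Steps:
$U = - \frac{41}{4}$ ($U = - \frac{2 \cdot 41}{8} = \left(- \frac{1}{8}\right) 82 = - \frac{41}{4} \approx -10.25$)
$N{\left(G,C \right)} = 725 C - \frac{37 G}{4}$ ($N{\left(G,C \right)} = \left(- \frac{41 G}{4} + 725 C\right) + G = \left(725 C - \frac{41 G}{4}\right) + G = 725 C - \frac{37 G}{4}$)
$\frac{156346 + 322107}{N{\left(104,326 - 16 \right)}} = \frac{156346 + 322107}{725 \left(326 - 16\right) - 962} = \frac{478453}{725 \left(326 - 16\right) - 962} = \frac{478453}{725 \cdot 310 - 962} = \frac{478453}{224750 - 962} = \frac{478453}{223788}$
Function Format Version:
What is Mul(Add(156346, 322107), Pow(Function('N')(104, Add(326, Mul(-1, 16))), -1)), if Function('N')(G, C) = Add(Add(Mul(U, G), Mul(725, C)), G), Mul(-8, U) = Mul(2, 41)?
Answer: Rational(478453, 223788) ≈ 2.1380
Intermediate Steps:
U = Rational(-41, 4) (U = Mul(Rational(-1, 8), Mul(2, 41)) = Mul(Rational(-1, 8), 82) = Rational(-41, 4) ≈ -10.250)
Function('N')(G, C) = Add(Mul(725, C), Mul(Rational(-37, 4), G)) (Function('N')(G, C) = Add(Add(Mul(Rational(-41, 4), G), Mul(725, C)), G) = Add(Add(Mul(725, C), Mul(Rational(-41, 4), G)), G) = Add(Mul(725, C), Mul(Rational(-37, 4), G)))
Mul(Add(156346, 322107), Pow(Function('N')(104, Add(326, Mul(-1, 16))), -1)) = Mul(Add(156346, 322107), Pow(Add(Mul(725, Add(326, Mul(-1, 16))), Mul(Rational(-37, 4), 104)), -1)) = Mul(478453, Pow(Add(Mul(725, Add(326, -16)), -962), -1)) = Mul(478453, Pow(Add(Mul(725, 310), -962), -1)) = Mul(478453, Pow(Add(224750, -962), -1)) = Mul(478453, Pow(223788, -1)) = Mul(478453, Rational(1, 223788)) = Rational(478453, 223788)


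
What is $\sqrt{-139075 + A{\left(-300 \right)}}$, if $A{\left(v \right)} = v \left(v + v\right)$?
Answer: $5 \sqrt{1637} \approx 202.3$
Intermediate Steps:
$A{\left(v \right)} = 2 v^{2}$ ($A{\left(v \right)} = v 2 v = 2 v^{2}$)
$\sqrt{-139075 + A{\left(-300 \right)}} = \sqrt{-139075 + 2 \left(-300\right)^{2}} = \sqrt{-139075 + 2 \cdot 90000} = \sqrt{-139075 + 180000} = \sqrt{40925} = 5 \sqrt{1637}$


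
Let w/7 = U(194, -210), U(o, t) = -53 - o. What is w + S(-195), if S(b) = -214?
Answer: -1943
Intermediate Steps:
w = -1729 (w = 7*(-53 - 1*194) = 7*(-53 - 194) = 7*(-247) = -1729)
w + S(-195) = -1729 - 214 = -1943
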